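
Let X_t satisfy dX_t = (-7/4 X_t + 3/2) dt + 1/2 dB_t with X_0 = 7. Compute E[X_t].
E[X_t] = 6/7 + 43*exp(-7*t/4)/7

Taking expectations and using E[dB_t] = 0, the mean m(t) = E[X_t] satisfies the ODE m'(t) = a m(t) + b with m(0) = x_0. With a = -7/4, b = 3/2, x_0 = 7, the solution is
  m(t) = x_0 * exp(a t) + (b/a) * (exp(a t) - 1)
       = 7 * exp((-7/4) t) + ((3/2)/(-7/4)) * (exp((-7/4) t) - 1)
       = 6/7 + 43*exp(-7*t/4)/7.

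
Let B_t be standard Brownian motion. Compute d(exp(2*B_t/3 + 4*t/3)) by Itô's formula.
d(exp(2*B_t/3 + 4*t/3)) = (14*exp(2*B_t/3 + 4*t/3)/9) dt + (2*exp(2*B_t/3 + 4*t/3)/3) dB_t

Itô's formula for f(t, x): d f(t, B_t) = (f_t + (1/2) f_xx) dt + f_x dB_t. Compute partials of f(t, x) = exp(4*t/3 + 2*x/3):
  f_t(t,x)  = 4*exp(4*t/3 + 2*x/3)/3
  f_x(t,x)  = 2*exp(4*t/3 + 2*x/3)/3
  f_xx(t,x) = 4*exp(4*t/3 + 2*x/3)/9
Assemble drift = f_t + (1/2) f_xx = 14*exp(4*t/3 + 2*x/3)/9 and diffusion = f_x = 2*exp(4*t/3 + 2*x/3)/3. Substituting x = B_t:
  d(exp(2*B_t/3 + 4*t/3)) = (14*exp(2*B_t/3 + 4*t/3)/9) dt + (2*exp(2*B_t/3 + 4*t/3)/3) dB_t.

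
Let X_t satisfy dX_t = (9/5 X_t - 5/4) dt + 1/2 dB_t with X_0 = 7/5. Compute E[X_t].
E[X_t] = 127*exp(9*t/5)/180 + 25/36

Taking expectations and using E[dB_t] = 0, the mean m(t) = E[X_t] satisfies the ODE m'(t) = a m(t) + b with m(0) = x_0. With a = 9/5, b = -5/4, x_0 = 7/5, the solution is
  m(t) = x_0 * exp(a t) + (b/a) * (exp(a t) - 1)
       = (7/5) * exp((9/5) t) + ((-5/4)/(9/5)) * (exp((9/5) t) - 1)
       = 127*exp(9*t/5)/180 + 25/36.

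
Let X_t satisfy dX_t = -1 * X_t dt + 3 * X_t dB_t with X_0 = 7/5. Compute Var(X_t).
Var(X_t) = (49*exp(9*t) - 49)*exp(-2*t)/25

For GBM dX = mu X dt + sigma X dB with X_0 = x_0, apply Itô to Y = log X: dY = (mu - sigma^2/2) dt + sigma dB, so Y_t = log(x_0) + (mu - sigma^2/2) t + sigma B_t and hence X_t = x_0 * exp((mu - sigma^2/2) t + sigma B_t).
With mu = -1, sigma = 3, x_0 = 7/5, this gives:
  X_t = 7/5 * exp((-11/2) * t + (3) * B_t).
Since sigma*B_t ~ Normal(0, sigma^2 t), E[exp(sigma*B_t)] = exp(sigma^2 t / 2); so E[X_t] = x_0 * exp((mu - sigma^2/2) t) * exp(sigma^2 t / 2) = x_0 * exp(mu t) = 7*exp(-t)/5.
Var(X_t) = E[X_t^2] - (E[X_t])^2 = x_0^2 * exp(2 mu t) * (exp(sigma^2 t) - 1) = (49*exp(9*t) - 49)*exp(-2*t)/25.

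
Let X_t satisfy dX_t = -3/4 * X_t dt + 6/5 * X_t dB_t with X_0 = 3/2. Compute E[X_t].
E[X_t] = 3*exp(-3*t/4)/2

For GBM dX = mu X dt + sigma X dB with X_0 = x_0, apply Itô to Y = log X: dY = (mu - sigma^2/2) dt + sigma dB, so Y_t = log(x_0) + (mu - sigma^2/2) t + sigma B_t and hence X_t = x_0 * exp((mu - sigma^2/2) t + sigma B_t).
With mu = -3/4, sigma = 6/5, x_0 = 3/2, this gives:
  X_t = 3/2 * exp((-147/100) * t + (6/5) * B_t).
Since sigma*B_t ~ Normal(0, sigma^2 t), E[exp(sigma*B_t)] = exp(sigma^2 t / 2); so E[X_t] = x_0 * exp((mu - sigma^2/2) t) * exp(sigma^2 t / 2) = x_0 * exp(mu t) = 3*exp(-3*t/4)/2.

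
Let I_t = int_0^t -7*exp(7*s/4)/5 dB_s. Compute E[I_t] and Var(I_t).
E[I_t] = 0; Var(I_t) = 14*exp(7*t/2)/25 - 14/25

The Itô integral of a deterministic integrand f(s) has mean 0 because each increment f(s) * (B_{s+ds} - B_s) has mean 0. By the Itô isometry:
  Var( int_0^t f(s) dB_s ) = E[ (int_0^t f(s) dB_s)^2 ] = int_0^t f(s)^2 ds.
Here f(s) = -7*exp(7*s/4)/5, so f(s)^2 = 49*exp(7*s/2)/25. Integrate:
  int_0^t (49*exp(7*s/2)/25) ds = 14*exp(7*t/2)/25 - 14/25.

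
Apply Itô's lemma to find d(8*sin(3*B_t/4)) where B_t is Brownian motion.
d(8*sin(3*B_t/4)) = (-9*sin(3*B_t/4)/4) dt + (6*cos(3*B_t/4)) dB_t

Itô's formula for f(B_t) gives d f(B_t) = f'(B_t) dB_t + (1/2) f''(B_t) dt. Compute derivatives of f(x) = 8*sin(3*x/4):
  f'(x)  = 6*cos(3*x/4)
  f''(x) = -9*sin(3*x/4)/2
Substitute x = B_t and multiply the f'' term by 1/2:
  drift     = (1/2) * (-9*sin(3*x/4)/2) evaluated at B_t = -9*sin(3*B_t/4)/4
  diffusion = (6*cos(3*x/4)) evaluated at B_t = 6*cos(3*B_t/4)
Therefore d(8*sin(3*B_t/4)) = (-9*sin(3*B_t/4)/4) dt + (6*cos(3*B_t/4)) dB_t.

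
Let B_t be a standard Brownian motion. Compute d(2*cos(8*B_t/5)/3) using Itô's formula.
d(2*cos(8*B_t/5)/3) = (-64*cos(8*B_t/5)/75) dt + (-16*sin(8*B_t/5)/15) dB_t

Itô's formula for f(B_t) gives d f(B_t) = f'(B_t) dB_t + (1/2) f''(B_t) dt. Compute derivatives of f(x) = 2*cos(8*x/5)/3:
  f'(x)  = -16*sin(8*x/5)/15
  f''(x) = -128*cos(8*x/5)/75
Substitute x = B_t and multiply the f'' term by 1/2:
  drift     = (1/2) * (-128*cos(8*x/5)/75) evaluated at B_t = -64*cos(8*B_t/5)/75
  diffusion = (-16*sin(8*x/5)/15) evaluated at B_t = -16*sin(8*B_t/5)/15
Therefore d(2*cos(8*B_t/5)/3) = (-64*cos(8*B_t/5)/75) dt + (-16*sin(8*B_t/5)/15) dB_t.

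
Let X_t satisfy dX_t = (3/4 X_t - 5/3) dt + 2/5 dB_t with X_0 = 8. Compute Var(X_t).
Var(X_t) = 8*exp(3*t/2)/75 - 8/75

The variance V(t) = Var(X_t) satisfies V'(t) = 2 a V(t) + c^2 with V(0) = 0 (drift coefficient is linear in X, diffusion is constant). With a = 3/4, c = 2/5, the solution is
  V(t) = (c^2 / (2 a)) * (exp(2 a t) - 1)
       = ((2/5)^2 / (2*(3/4))) * (exp((3/2) t) - 1)
       = 8*exp(3*t/2)/75 - 8/75.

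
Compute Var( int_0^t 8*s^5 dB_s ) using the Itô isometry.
Var = 64*t^11/11

The Itô integral of a deterministic integrand f(s) has mean 0 because each increment f(s) * (B_{s+ds} - B_s) has mean 0. By the Itô isometry:
  Var( int_0^t f(s) dB_s ) = E[ (int_0^t f(s) dB_s)^2 ] = int_0^t f(s)^2 ds.
Here f(s) = 8*s^5, so f(s)^2 = 64*s^10. Integrate:
  int_0^t (64*s^10) ds = 64*t^11/11.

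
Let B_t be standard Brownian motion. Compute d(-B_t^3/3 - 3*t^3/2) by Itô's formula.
d(-B_t^3/3 - 3*t^3/2) = (-B_t - 9*t^2/2) dt + (-B_t^2) dB_t

Itô's formula for f(t, x): d f(t, B_t) = (f_t + (1/2) f_xx) dt + f_x dB_t. Compute partials of f(t, x) = -3*t^3/2 - x^3/3:
  f_t(t,x)  = -9*t^2/2
  f_x(t,x)  = -x^2
  f_xx(t,x) = -2*x
Assemble drift = f_t + (1/2) f_xx = -9*t^2/2 - x and diffusion = f_x = -x^2. Substituting x = B_t:
  d(-B_t^3/3 - 3*t^3/2) = (-B_t - 9*t^2/2) dt + (-B_t^2) dB_t.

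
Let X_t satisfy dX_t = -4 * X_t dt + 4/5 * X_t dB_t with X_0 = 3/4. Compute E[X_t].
E[X_t] = 3*exp(-4*t)/4

For GBM dX = mu X dt + sigma X dB with X_0 = x_0, apply Itô to Y = log X: dY = (mu - sigma^2/2) dt + sigma dB, so Y_t = log(x_0) + (mu - sigma^2/2) t + sigma B_t and hence X_t = x_0 * exp((mu - sigma^2/2) t + sigma B_t).
With mu = -4, sigma = 4/5, x_0 = 3/4, this gives:
  X_t = 3/4 * exp((-108/25) * t + (4/5) * B_t).
Since sigma*B_t ~ Normal(0, sigma^2 t), E[exp(sigma*B_t)] = exp(sigma^2 t / 2); so E[X_t] = x_0 * exp((mu - sigma^2/2) t) * exp(sigma^2 t / 2) = x_0 * exp(mu t) = 3*exp(-4*t)/4.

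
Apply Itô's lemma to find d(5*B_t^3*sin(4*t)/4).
d(5*B_t^3*sin(4*t)/4) = (5*B_t*(B_t^2*cos(4*t) + 3*sin(4*t)/4)) dt + (15*B_t^2*sin(4*t)/4) dB_t

Itô's formula for f(t, x): d f(t, B_t) = (f_t + (1/2) f_xx) dt + f_x dB_t. Compute partials of f(t, x) = 5*x^3*sin(4*t)/4:
  f_t(t,x)  = 5*x^3*cos(4*t)
  f_x(t,x)  = 15*x^2*sin(4*t)/4
  f_xx(t,x) = 15*x*sin(4*t)/2
Assemble drift = f_t + (1/2) f_xx = 5*x*(x^2*cos(4*t) + 3*sin(4*t)/4) and diffusion = f_x = 15*x^2*sin(4*t)/4. Substituting x = B_t:
  d(5*B_t^3*sin(4*t)/4) = (5*B_t*(B_t^2*cos(4*t) + 3*sin(4*t)/4)) dt + (15*B_t^2*sin(4*t)/4) dB_t.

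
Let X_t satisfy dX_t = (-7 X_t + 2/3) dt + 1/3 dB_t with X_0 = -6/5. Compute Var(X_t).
Var(X_t) = 1/126 - exp(-14*t)/126

The variance V(t) = Var(X_t) satisfies V'(t) = 2 a V(t) + c^2 with V(0) = 0 (drift coefficient is linear in X, diffusion is constant). With a = -7, c = 1/3, the solution is
  V(t) = (c^2 / (2 a)) * (exp(2 a t) - 1)
       = ((1/3)^2 / (2*(-7))) * (exp((-14) t) - 1)
       = 1/126 - exp(-14*t)/126.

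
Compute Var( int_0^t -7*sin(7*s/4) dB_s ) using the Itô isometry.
Var = 49*t/2 - 7*sin(7*t/2)

The Itô integral of a deterministic integrand f(s) has mean 0 because each increment f(s) * (B_{s+ds} - B_s) has mean 0. By the Itô isometry:
  Var( int_0^t f(s) dB_s ) = E[ (int_0^t f(s) dB_s)^2 ] = int_0^t f(s)^2 ds.
Here f(s) = -7*sin(7*s/4), so f(s)^2 = 49*sin(7*s/4)^2. Integrate:
  int_0^t (49*sin(7*s/4)^2) ds = 49*t/2 - 7*sin(7*t/2).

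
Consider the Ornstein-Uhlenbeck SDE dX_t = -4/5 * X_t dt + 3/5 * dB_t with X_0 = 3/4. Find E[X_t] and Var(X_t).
E[X_t] = 3*exp(-4*t/5)/4; Var(X_t) = 9/40 - 9*exp(-8*t/5)/40

The OU SDE dX = -theta X dt + sigma dB admits the integrating factor exp(theta t): d(exp(theta t) X_t) = sigma exp(theta t) dB_t. Integrating from 0 to t:
  X_t = x_0 * exp(-theta t) + sigma * int_0^t exp(-theta (t-s)) dB_s.
The Itô integral has mean 0 and (by the Itô isometry) variance sigma^2 * int_0^t exp(-2 theta (t - s)) ds = sigma^2 * (1 - exp(-2 theta t)) / (2 theta).
With theta = 4/5, sigma = 3/5, x_0 = 3/4:
  E[X_t] = 3/4 * exp(-4/5 t) = 3*exp(-4*t/5)/4
  Var(X_t) = (3/5)^2 * (1 - exp(-2*4/5 t)) / (2 * 4/5) = 9/40 - 9*exp(-8*t/5)/40.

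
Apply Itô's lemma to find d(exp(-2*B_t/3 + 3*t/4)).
d(exp(-2*B_t/3 + 3*t/4)) = (35*exp(-2*B_t/3 + 3*t/4)/36) dt + (-2*exp(-2*B_t/3 + 3*t/4)/3) dB_t

Itô's formula for f(t, x): d f(t, B_t) = (f_t + (1/2) f_xx) dt + f_x dB_t. Compute partials of f(t, x) = exp(3*t/4 - 2*x/3):
  f_t(t,x)  = 3*exp(3*t/4 - 2*x/3)/4
  f_x(t,x)  = -2*exp(3*t/4 - 2*x/3)/3
  f_xx(t,x) = 4*exp(3*t/4 - 2*x/3)/9
Assemble drift = f_t + (1/2) f_xx = 35*exp(3*t/4 - 2*x/3)/36 and diffusion = f_x = -2*exp(3*t/4 - 2*x/3)/3. Substituting x = B_t:
  d(exp(-2*B_t/3 + 3*t/4)) = (35*exp(-2*B_t/3 + 3*t/4)/36) dt + (-2*exp(-2*B_t/3 + 3*t/4)/3) dB_t.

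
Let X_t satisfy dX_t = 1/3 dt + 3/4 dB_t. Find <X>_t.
<X>_t = 9*t/16

For an Itô process dX_t = a(t) dt + b(t) dB_t, the quadratic variation is <X>_t = int_0^t b(s)^2 ds (the drift term does not contribute). Here b(s) = 3/4, so
  b(s)^2 = 9/16.
Integrating from 0 to t:
  <X>_t = int_0^t (9/16) ds = 9*t/16.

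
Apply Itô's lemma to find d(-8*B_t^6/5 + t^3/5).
d(-8*B_t^6/5 + t^3/5) = (-24*B_t^4 + 3*t^2/5) dt + (-48*B_t^5/5) dB_t

Itô's formula for f(t, x): d f(t, B_t) = (f_t + (1/2) f_xx) dt + f_x dB_t. Compute partials of f(t, x) = t^3/5 - 8*x^6/5:
  f_t(t,x)  = 3*t^2/5
  f_x(t,x)  = -48*x^5/5
  f_xx(t,x) = -48*x^4
Assemble drift = f_t + (1/2) f_xx = 3*t^2/5 - 24*x^4 and diffusion = f_x = -48*x^5/5. Substituting x = B_t:
  d(-8*B_t^6/5 + t^3/5) = (-24*B_t^4 + 3*t^2/5) dt + (-48*B_t^5/5) dB_t.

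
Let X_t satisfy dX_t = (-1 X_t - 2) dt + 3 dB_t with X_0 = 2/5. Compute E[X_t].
E[X_t] = -2 + 12*exp(-t)/5

Taking expectations and using E[dB_t] = 0, the mean m(t) = E[X_t] satisfies the ODE m'(t) = a m(t) + b with m(0) = x_0. With a = -1, b = -2, x_0 = 2/5, the solution is
  m(t) = x_0 * exp(a t) + (b/a) * (exp(a t) - 1)
       = (2/5) * exp((-1) t) + ((-2)/(-1)) * (exp((-1) t) - 1)
       = -2 + 12*exp(-t)/5.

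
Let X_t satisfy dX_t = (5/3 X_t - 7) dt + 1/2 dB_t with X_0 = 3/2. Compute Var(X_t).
Var(X_t) = 3*exp(10*t/3)/40 - 3/40

The variance V(t) = Var(X_t) satisfies V'(t) = 2 a V(t) + c^2 with V(0) = 0 (drift coefficient is linear in X, diffusion is constant). With a = 5/3, c = 1/2, the solution is
  V(t) = (c^2 / (2 a)) * (exp(2 a t) - 1)
       = ((1/2)^2 / (2*(5/3))) * (exp((10/3) t) - 1)
       = 3*exp(10*t/3)/40 - 3/40.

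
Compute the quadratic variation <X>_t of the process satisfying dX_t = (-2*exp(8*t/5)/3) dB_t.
<X>_t = 5*exp(16*t/5)/36 - 5/36

For an Itô process dX_t = a(t) dt + b(t) dB_t, the quadratic variation is <X>_t = int_0^t b(s)^2 ds (the drift term does not contribute). Here b(s) = -2*exp(8*s/5)/3, so
  b(s)^2 = 4*exp(16*s/5)/9.
Integrating from 0 to t:
  <X>_t = int_0^t (4*exp(16*s/5)/9) ds = 5*exp(16*t/5)/36 - 5/36.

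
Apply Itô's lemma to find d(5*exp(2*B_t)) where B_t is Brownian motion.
d(5*exp(2*B_t)) = (10*exp(2*B_t)) dt + (10*exp(2*B_t)) dB_t

Itô's formula for f(B_t) gives d f(B_t) = f'(B_t) dB_t + (1/2) f''(B_t) dt. Compute derivatives of f(x) = 5*exp(2*x):
  f'(x)  = 10*exp(2*x)
  f''(x) = 20*exp(2*x)
Substitute x = B_t and multiply the f'' term by 1/2:
  drift     = (1/2) * (20*exp(2*x)) evaluated at B_t = 10*exp(2*B_t)
  diffusion = (10*exp(2*x)) evaluated at B_t = 10*exp(2*B_t)
Therefore d(5*exp(2*B_t)) = (10*exp(2*B_t)) dt + (10*exp(2*B_t)) dB_t.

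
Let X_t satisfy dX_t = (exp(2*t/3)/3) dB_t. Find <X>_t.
<X>_t = exp(4*t/3)/12 - 1/12

For an Itô process dX_t = a(t) dt + b(t) dB_t, the quadratic variation is <X>_t = int_0^t b(s)^2 ds (the drift term does not contribute). Here b(s) = exp(2*s/3)/3, so
  b(s)^2 = exp(4*s/3)/9.
Integrating from 0 to t:
  <X>_t = int_0^t (exp(4*s/3)/9) ds = exp(4*t/3)/12 - 1/12.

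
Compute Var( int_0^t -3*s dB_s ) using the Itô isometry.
Var = 3*t^3

The Itô integral of a deterministic integrand f(s) has mean 0 because each increment f(s) * (B_{s+ds} - B_s) has mean 0. By the Itô isometry:
  Var( int_0^t f(s) dB_s ) = E[ (int_0^t f(s) dB_s)^2 ] = int_0^t f(s)^2 ds.
Here f(s) = -3*s, so f(s)^2 = 9*s^2. Integrate:
  int_0^t (9*s^2) ds = 3*t^3.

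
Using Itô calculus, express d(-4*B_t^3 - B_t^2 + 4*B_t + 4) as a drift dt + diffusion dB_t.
d(-4*B_t^3 - B_t^2 + 4*B_t + 4) = (-12*B_t - 1) dt + (-12*B_t^2 - 2*B_t + 4) dB_t

Itô's formula for f(B_t) gives d f(B_t) = f'(B_t) dB_t + (1/2) f''(B_t) dt. Compute derivatives of f(x) = -4*x^3 - x^2 + 4*x + 4:
  f'(x)  = -12*x^2 - 2*x + 4
  f''(x) = -24*x - 2
Substitute x = B_t and multiply the f'' term by 1/2:
  drift     = (1/2) * (-24*x - 2) evaluated at B_t = -12*B_t - 1
  diffusion = (-12*x^2 - 2*x + 4) evaluated at B_t = -12*B_t^2 - 2*B_t + 4
Therefore d(-4*B_t^3 - B_t^2 + 4*B_t + 4) = (-12*B_t - 1) dt + (-12*B_t^2 - 2*B_t + 4) dB_t.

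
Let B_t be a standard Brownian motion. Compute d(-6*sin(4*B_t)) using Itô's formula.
d(-6*sin(4*B_t)) = (48*sin(4*B_t)) dt + (-24*cos(4*B_t)) dB_t

Itô's formula for f(B_t) gives d f(B_t) = f'(B_t) dB_t + (1/2) f''(B_t) dt. Compute derivatives of f(x) = -6*sin(4*x):
  f'(x)  = -24*cos(4*x)
  f''(x) = 96*sin(4*x)
Substitute x = B_t and multiply the f'' term by 1/2:
  drift     = (1/2) * (96*sin(4*x)) evaluated at B_t = 48*sin(4*B_t)
  diffusion = (-24*cos(4*x)) evaluated at B_t = -24*cos(4*B_t)
Therefore d(-6*sin(4*B_t)) = (48*sin(4*B_t)) dt + (-24*cos(4*B_t)) dB_t.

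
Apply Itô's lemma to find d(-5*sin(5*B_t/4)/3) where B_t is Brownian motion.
d(-5*sin(5*B_t/4)/3) = (125*sin(5*B_t/4)/96) dt + (-25*cos(5*B_t/4)/12) dB_t

Itô's formula for f(B_t) gives d f(B_t) = f'(B_t) dB_t + (1/2) f''(B_t) dt. Compute derivatives of f(x) = -5*sin(5*x/4)/3:
  f'(x)  = -25*cos(5*x/4)/12
  f''(x) = 125*sin(5*x/4)/48
Substitute x = B_t and multiply the f'' term by 1/2:
  drift     = (1/2) * (125*sin(5*x/4)/48) evaluated at B_t = 125*sin(5*B_t/4)/96
  diffusion = (-25*cos(5*x/4)/12) evaluated at B_t = -25*cos(5*B_t/4)/12
Therefore d(-5*sin(5*B_t/4)/3) = (125*sin(5*B_t/4)/96) dt + (-25*cos(5*B_t/4)/12) dB_t.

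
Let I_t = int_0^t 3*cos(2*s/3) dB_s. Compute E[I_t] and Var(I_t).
E[I_t] = 0; Var(I_t) = 9*t/2 + 27*sin(4*t/3)/8

The Itô integral of a deterministic integrand f(s) has mean 0 because each increment f(s) * (B_{s+ds} - B_s) has mean 0. By the Itô isometry:
  Var( int_0^t f(s) dB_s ) = E[ (int_0^t f(s) dB_s)^2 ] = int_0^t f(s)^2 ds.
Here f(s) = 3*cos(2*s/3), so f(s)^2 = 9*cos(2*s/3)^2. Integrate:
  int_0^t (9*cos(2*s/3)^2) ds = 9*t/2 + 27*sin(4*t/3)/8.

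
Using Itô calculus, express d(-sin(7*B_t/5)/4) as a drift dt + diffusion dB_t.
d(-sin(7*B_t/5)/4) = (49*sin(7*B_t/5)/200) dt + (-7*cos(7*B_t/5)/20) dB_t

Itô's formula for f(B_t) gives d f(B_t) = f'(B_t) dB_t + (1/2) f''(B_t) dt. Compute derivatives of f(x) = -sin(7*x/5)/4:
  f'(x)  = -7*cos(7*x/5)/20
  f''(x) = 49*sin(7*x/5)/100
Substitute x = B_t and multiply the f'' term by 1/2:
  drift     = (1/2) * (49*sin(7*x/5)/100) evaluated at B_t = 49*sin(7*B_t/5)/200
  diffusion = (-7*cos(7*x/5)/20) evaluated at B_t = -7*cos(7*B_t/5)/20
Therefore d(-sin(7*B_t/5)/4) = (49*sin(7*B_t/5)/200) dt + (-7*cos(7*B_t/5)/20) dB_t.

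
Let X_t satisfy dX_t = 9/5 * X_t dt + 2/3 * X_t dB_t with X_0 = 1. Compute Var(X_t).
Var(X_t) = exp(182*t/45) - exp(18*t/5)

For GBM dX = mu X dt + sigma X dB with X_0 = x_0, apply Itô to Y = log X: dY = (mu - sigma^2/2) dt + sigma dB, so Y_t = log(x_0) + (mu - sigma^2/2) t + sigma B_t and hence X_t = x_0 * exp((mu - sigma^2/2) t + sigma B_t).
With mu = 9/5, sigma = 2/3, x_0 = 1, this gives:
  X_t = 1 * exp((71/45) * t + (2/3) * B_t).
Since sigma*B_t ~ Normal(0, sigma^2 t), E[exp(sigma*B_t)] = exp(sigma^2 t / 2); so E[X_t] = x_0 * exp((mu - sigma^2/2) t) * exp(sigma^2 t / 2) = x_0 * exp(mu t) = exp(9*t/5).
Var(X_t) = E[X_t^2] - (E[X_t])^2 = x_0^2 * exp(2 mu t) * (exp(sigma^2 t) - 1) = exp(182*t/45) - exp(18*t/5).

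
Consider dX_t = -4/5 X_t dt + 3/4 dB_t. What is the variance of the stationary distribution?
lim Var(X_t) = 45/128

The OU SDE dX = -theta X dt + sigma dB admits the integrating factor exp(theta t): d(exp(theta t) X_t) = sigma exp(theta t) dB_t. Integrating from 0 to t gives X_t = x_0 * exp(-theta t) + sigma * int_0^t exp(-theta (t-s)) dB_s for any initial x_0. The Itô integral has variance (by the Itô isometry) sigma^2 * int_0^t exp(-2 theta (t - s)) ds = sigma^2 * (1 - exp(-2 theta t)) / (2 theta), independent of x_0.
With theta = 4/5, sigma = 3/4:
  Var(X_t) = (3/4)^2 * (1 - exp(-2*4/5 t)) / (2 * 4/5) = 45/128 - 45*exp(-8*t/5)/128.
As t -> infinity, exp(-2*4/5 t) -> 0, so the stationary variance is sigma^2 / (2 theta) = 45/128.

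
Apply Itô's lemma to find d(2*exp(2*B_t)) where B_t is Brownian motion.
d(2*exp(2*B_t)) = (4*exp(2*B_t)) dt + (4*exp(2*B_t)) dB_t

Itô's formula for f(B_t) gives d f(B_t) = f'(B_t) dB_t + (1/2) f''(B_t) dt. Compute derivatives of f(x) = 2*exp(2*x):
  f'(x)  = 4*exp(2*x)
  f''(x) = 8*exp(2*x)
Substitute x = B_t and multiply the f'' term by 1/2:
  drift     = (1/2) * (8*exp(2*x)) evaluated at B_t = 4*exp(2*B_t)
  diffusion = (4*exp(2*x)) evaluated at B_t = 4*exp(2*B_t)
Therefore d(2*exp(2*B_t)) = (4*exp(2*B_t)) dt + (4*exp(2*B_t)) dB_t.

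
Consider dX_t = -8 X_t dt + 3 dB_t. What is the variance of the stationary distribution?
lim Var(X_t) = 9/16

The OU SDE dX = -theta X dt + sigma dB admits the integrating factor exp(theta t): d(exp(theta t) X_t) = sigma exp(theta t) dB_t. Integrating from 0 to t gives X_t = x_0 * exp(-theta t) + sigma * int_0^t exp(-theta (t-s)) dB_s for any initial x_0. The Itô integral has variance (by the Itô isometry) sigma^2 * int_0^t exp(-2 theta (t - s)) ds = sigma^2 * (1 - exp(-2 theta t)) / (2 theta), independent of x_0.
With theta = 8, sigma = 3:
  Var(X_t) = (3)^2 * (1 - exp(-2*8 t)) / (2 * 8) = 9/16 - 9*exp(-16*t)/16.
As t -> infinity, exp(-2*8 t) -> 0, so the stationary variance is sigma^2 / (2 theta) = 9/16.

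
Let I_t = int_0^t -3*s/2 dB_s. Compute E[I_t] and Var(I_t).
E[I_t] = 0; Var(I_t) = 3*t^3/4

The Itô integral of a deterministic integrand f(s) has mean 0 because each increment f(s) * (B_{s+ds} - B_s) has mean 0. By the Itô isometry:
  Var( int_0^t f(s) dB_s ) = E[ (int_0^t f(s) dB_s)^2 ] = int_0^t f(s)^2 ds.
Here f(s) = -3*s/2, so f(s)^2 = 9*s^2/4. Integrate:
  int_0^t (9*s^2/4) ds = 3*t^3/4.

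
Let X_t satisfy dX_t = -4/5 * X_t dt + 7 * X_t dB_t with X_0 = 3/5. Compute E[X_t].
E[X_t] = 3*exp(-4*t/5)/5

For GBM dX = mu X dt + sigma X dB with X_0 = x_0, apply Itô to Y = log X: dY = (mu - sigma^2/2) dt + sigma dB, so Y_t = log(x_0) + (mu - sigma^2/2) t + sigma B_t and hence X_t = x_0 * exp((mu - sigma^2/2) t + sigma B_t).
With mu = -4/5, sigma = 7, x_0 = 3/5, this gives:
  X_t = 3/5 * exp((-253/10) * t + (7) * B_t).
Since sigma*B_t ~ Normal(0, sigma^2 t), E[exp(sigma*B_t)] = exp(sigma^2 t / 2); so E[X_t] = x_0 * exp((mu - sigma^2/2) t) * exp(sigma^2 t / 2) = x_0 * exp(mu t) = 3*exp(-4*t/5)/5.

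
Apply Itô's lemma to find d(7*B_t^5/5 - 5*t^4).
d(7*B_t^5/5 - 5*t^4) = (14*B_t^3 - 20*t^3) dt + (7*B_t^4) dB_t

Itô's formula for f(t, x): d f(t, B_t) = (f_t + (1/2) f_xx) dt + f_x dB_t. Compute partials of f(t, x) = -5*t^4 + 7*x^5/5:
  f_t(t,x)  = -20*t^3
  f_x(t,x)  = 7*x^4
  f_xx(t,x) = 28*x^3
Assemble drift = f_t + (1/2) f_xx = -20*t^3 + 14*x^3 and diffusion = f_x = 7*x^4. Substituting x = B_t:
  d(7*B_t^5/5 - 5*t^4) = (14*B_t^3 - 20*t^3) dt + (7*B_t^4) dB_t.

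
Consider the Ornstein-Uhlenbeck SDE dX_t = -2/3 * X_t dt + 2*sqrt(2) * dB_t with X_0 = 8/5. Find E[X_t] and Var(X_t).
E[X_t] = 8*exp(-2*t/3)/5; Var(X_t) = 6 - 6*exp(-4*t/3)

The OU SDE dX = -theta X dt + sigma dB admits the integrating factor exp(theta t): d(exp(theta t) X_t) = sigma exp(theta t) dB_t. Integrating from 0 to t:
  X_t = x_0 * exp(-theta t) + sigma * int_0^t exp(-theta (t-s)) dB_s.
The Itô integral has mean 0 and (by the Itô isometry) variance sigma^2 * int_0^t exp(-2 theta (t - s)) ds = sigma^2 * (1 - exp(-2 theta t)) / (2 theta).
With theta = 2/3, sigma = 2*sqrt(2), x_0 = 8/5:
  E[X_t] = 8/5 * exp(-2/3 t) = 8*exp(-2*t/3)/5
  Var(X_t) = (2*sqrt(2))^2 * (1 - exp(-2*2/3 t)) / (2 * 2/3) = 6 - 6*exp(-4*t/3).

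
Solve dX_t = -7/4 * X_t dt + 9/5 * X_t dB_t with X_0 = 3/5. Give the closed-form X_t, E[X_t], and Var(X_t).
X_t = 3/5 * exp((-337/100) t + (9/5) B_t); E[X_t] = 3*exp(-7*t/4)/5; Var(X_t) = (9*exp(81*t/25) - 9)*exp(-7*t/2)/25

For GBM dX = mu X dt + sigma X dB with X_0 = x_0, apply Itô to Y = log X: dY = (mu - sigma^2/2) dt + sigma dB, so Y_t = log(x_0) + (mu - sigma^2/2) t + sigma B_t and hence X_t = x_0 * exp((mu - sigma^2/2) t + sigma B_t).
With mu = -7/4, sigma = 9/5, x_0 = 3/5, this gives:
  X_t = 3/5 * exp((-337/100) * t + (9/5) * B_t).
Since sigma*B_t ~ Normal(0, sigma^2 t), E[exp(sigma*B_t)] = exp(sigma^2 t / 2); so E[X_t] = x_0 * exp((mu - sigma^2/2) t) * exp(sigma^2 t / 2) = x_0 * exp(mu t) = 3*exp(-7*t/4)/5.
Var(X_t) = E[X_t^2] - (E[X_t])^2 = x_0^2 * exp(2 mu t) * (exp(sigma^2 t) - 1) = (9*exp(81*t/25) - 9)*exp(-7*t/2)/25.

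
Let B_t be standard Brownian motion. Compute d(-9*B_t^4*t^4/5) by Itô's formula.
d(-9*B_t^4*t^4/5) = (18*B_t^2*t^3*(-2*B_t^2 - 3*t)/5) dt + (-36*B_t^3*t^4/5) dB_t

Itô's formula for f(t, x): d f(t, B_t) = (f_t + (1/2) f_xx) dt + f_x dB_t. Compute partials of f(t, x) = -9*t^4*x^4/5:
  f_t(t,x)  = -36*t^3*x^4/5
  f_x(t,x)  = -36*t^4*x^3/5
  f_xx(t,x) = -108*t^4*x^2/5
Assemble drift = f_t + (1/2) f_xx = 18*t^3*x^2*(-3*t - 2*x^2)/5 and diffusion = f_x = -36*t^4*x^3/5. Substituting x = B_t:
  d(-9*B_t^4*t^4/5) = (18*B_t^2*t^3*(-2*B_t^2 - 3*t)/5) dt + (-36*B_t^3*t^4/5) dB_t.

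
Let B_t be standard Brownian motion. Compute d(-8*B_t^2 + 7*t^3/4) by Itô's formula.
d(-8*B_t^2 + 7*t^3/4) = (21*t^2/4 - 8) dt + (-16*B_t) dB_t

Itô's formula for f(t, x): d f(t, B_t) = (f_t + (1/2) f_xx) dt + f_x dB_t. Compute partials of f(t, x) = 7*t^3/4 - 8*x^2:
  f_t(t,x)  = 21*t^2/4
  f_x(t,x)  = -16*x
  f_xx(t,x) = -16
Assemble drift = f_t + (1/2) f_xx = 21*t^2/4 - 8 and diffusion = f_x = -16*x. Substituting x = B_t:
  d(-8*B_t^2 + 7*t^3/4) = (21*t^2/4 - 8) dt + (-16*B_t) dB_t.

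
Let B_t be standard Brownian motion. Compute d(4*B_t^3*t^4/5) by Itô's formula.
d(4*B_t^3*t^4/5) = (4*B_t*t^3*(4*B_t^2 + 3*t)/5) dt + (12*B_t^2*t^4/5) dB_t

Itô's formula for f(t, x): d f(t, B_t) = (f_t + (1/2) f_xx) dt + f_x dB_t. Compute partials of f(t, x) = 4*t^4*x^3/5:
  f_t(t,x)  = 16*t^3*x^3/5
  f_x(t,x)  = 12*t^4*x^2/5
  f_xx(t,x) = 24*t^4*x/5
Assemble drift = f_t + (1/2) f_xx = 4*t^3*x*(3*t + 4*x^2)/5 and diffusion = f_x = 12*t^4*x^2/5. Substituting x = B_t:
  d(4*B_t^3*t^4/5) = (4*B_t*t^3*(4*B_t^2 + 3*t)/5) dt + (12*B_t^2*t^4/5) dB_t.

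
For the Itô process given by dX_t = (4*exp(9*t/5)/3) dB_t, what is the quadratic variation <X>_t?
<X>_t = 40*exp(18*t/5)/81 - 40/81

For an Itô process dX_t = a(t) dt + b(t) dB_t, the quadratic variation is <X>_t = int_0^t b(s)^2 ds (the drift term does not contribute). Here b(s) = 4*exp(9*s/5)/3, so
  b(s)^2 = 16*exp(18*s/5)/9.
Integrating from 0 to t:
  <X>_t = int_0^t (16*exp(18*s/5)/9) ds = 40*exp(18*t/5)/81 - 40/81.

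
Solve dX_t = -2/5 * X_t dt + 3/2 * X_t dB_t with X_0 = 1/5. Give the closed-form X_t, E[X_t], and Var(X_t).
X_t = 1/5 * exp((-61/40) t + (3/2) B_t); E[X_t] = exp(-2*t/5)/5; Var(X_t) = (exp(9*t/4) - 1)*exp(-4*t/5)/25

For GBM dX = mu X dt + sigma X dB with X_0 = x_0, apply Itô to Y = log X: dY = (mu - sigma^2/2) dt + sigma dB, so Y_t = log(x_0) + (mu - sigma^2/2) t + sigma B_t and hence X_t = x_0 * exp((mu - sigma^2/2) t + sigma B_t).
With mu = -2/5, sigma = 3/2, x_0 = 1/5, this gives:
  X_t = 1/5 * exp((-61/40) * t + (3/2) * B_t).
Since sigma*B_t ~ Normal(0, sigma^2 t), E[exp(sigma*B_t)] = exp(sigma^2 t / 2); so E[X_t] = x_0 * exp((mu - sigma^2/2) t) * exp(sigma^2 t / 2) = x_0 * exp(mu t) = exp(-2*t/5)/5.
Var(X_t) = E[X_t^2] - (E[X_t])^2 = x_0^2 * exp(2 mu t) * (exp(sigma^2 t) - 1) = (exp(9*t/4) - 1)*exp(-4*t/5)/25.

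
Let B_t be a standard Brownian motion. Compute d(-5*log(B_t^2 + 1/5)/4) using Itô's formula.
d(-5*log(B_t^2 + 1/5)/4) = (25*(5*B_t^2 - 1)/(4*(5*B_t^2 + 1)^2)) dt + (-25*B_t/(10*B_t^2 + 2)) dB_t

Itô's formula for f(B_t) gives d f(B_t) = f'(B_t) dB_t + (1/2) f''(B_t) dt. Compute derivatives of f(x) = -5*log(x^2 + 1/5)/4:
  f'(x)  = -25*x/(10*x^2 + 2)
  f''(x) = 25*(5*x^2 - 1)/(2*(5*x^2 + 1)^2)
Substitute x = B_t and multiply the f'' term by 1/2:
  drift     = (1/2) * (25*(5*x^2 - 1)/(2*(5*x^2 + 1)^2)) evaluated at B_t = 25*(5*B_t^2 - 1)/(4*(5*B_t^2 + 1)^2)
  diffusion = (-25*x/(10*x^2 + 2)) evaluated at B_t = -25*B_t/(10*B_t^2 + 2)
Therefore d(-5*log(B_t^2 + 1/5)/4) = (25*(5*B_t^2 - 1)/(4*(5*B_t^2 + 1)^2)) dt + (-25*B_t/(10*B_t^2 + 2)) dB_t.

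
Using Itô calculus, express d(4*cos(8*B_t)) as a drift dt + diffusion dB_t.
d(4*cos(8*B_t)) = (-128*cos(8*B_t)) dt + (-32*sin(8*B_t)) dB_t

Itô's formula for f(B_t) gives d f(B_t) = f'(B_t) dB_t + (1/2) f''(B_t) dt. Compute derivatives of f(x) = 4*cos(8*x):
  f'(x)  = -32*sin(8*x)
  f''(x) = -256*cos(8*x)
Substitute x = B_t and multiply the f'' term by 1/2:
  drift     = (1/2) * (-256*cos(8*x)) evaluated at B_t = -128*cos(8*B_t)
  diffusion = (-32*sin(8*x)) evaluated at B_t = -32*sin(8*B_t)
Therefore d(4*cos(8*B_t)) = (-128*cos(8*B_t)) dt + (-32*sin(8*B_t)) dB_t.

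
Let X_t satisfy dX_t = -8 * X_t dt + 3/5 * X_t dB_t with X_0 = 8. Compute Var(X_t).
Var(X_t) = (64*exp(9*t/25) - 64)*exp(-16*t)

For GBM dX = mu X dt + sigma X dB with X_0 = x_0, apply Itô to Y = log X: dY = (mu - sigma^2/2) dt + sigma dB, so Y_t = log(x_0) + (mu - sigma^2/2) t + sigma B_t and hence X_t = x_0 * exp((mu - sigma^2/2) t + sigma B_t).
With mu = -8, sigma = 3/5, x_0 = 8, this gives:
  X_t = 8 * exp((-409/50) * t + (3/5) * B_t).
Since sigma*B_t ~ Normal(0, sigma^2 t), E[exp(sigma*B_t)] = exp(sigma^2 t / 2); so E[X_t] = x_0 * exp((mu - sigma^2/2) t) * exp(sigma^2 t / 2) = x_0 * exp(mu t) = 8*exp(-8*t).
Var(X_t) = E[X_t^2] - (E[X_t])^2 = x_0^2 * exp(2 mu t) * (exp(sigma^2 t) - 1) = (64*exp(9*t/25) - 64)*exp(-16*t).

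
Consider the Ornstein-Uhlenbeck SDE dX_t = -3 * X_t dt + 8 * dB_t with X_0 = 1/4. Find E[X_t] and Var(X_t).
E[X_t] = exp(-3*t)/4; Var(X_t) = 32/3 - 32*exp(-6*t)/3

The OU SDE dX = -theta X dt + sigma dB admits the integrating factor exp(theta t): d(exp(theta t) X_t) = sigma exp(theta t) dB_t. Integrating from 0 to t:
  X_t = x_0 * exp(-theta t) + sigma * int_0^t exp(-theta (t-s)) dB_s.
The Itô integral has mean 0 and (by the Itô isometry) variance sigma^2 * int_0^t exp(-2 theta (t - s)) ds = sigma^2 * (1 - exp(-2 theta t)) / (2 theta).
With theta = 3, sigma = 8, x_0 = 1/4:
  E[X_t] = 1/4 * exp(-3 t) = exp(-3*t)/4
  Var(X_t) = (8)^2 * (1 - exp(-2*3 t)) / (2 * 3) = 32/3 - 32*exp(-6*t)/3.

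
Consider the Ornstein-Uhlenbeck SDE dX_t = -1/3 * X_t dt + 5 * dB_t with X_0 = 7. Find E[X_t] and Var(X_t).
E[X_t] = 7*exp(-t/3); Var(X_t) = 75/2 - 75*exp(-2*t/3)/2

The OU SDE dX = -theta X dt + sigma dB admits the integrating factor exp(theta t): d(exp(theta t) X_t) = sigma exp(theta t) dB_t. Integrating from 0 to t:
  X_t = x_0 * exp(-theta t) + sigma * int_0^t exp(-theta (t-s)) dB_s.
The Itô integral has mean 0 and (by the Itô isometry) variance sigma^2 * int_0^t exp(-2 theta (t - s)) ds = sigma^2 * (1 - exp(-2 theta t)) / (2 theta).
With theta = 1/3, sigma = 5, x_0 = 7:
  E[X_t] = 7 * exp(-1/3 t) = 7*exp(-t/3)
  Var(X_t) = (5)^2 * (1 - exp(-2*1/3 t)) / (2 * 1/3) = 75/2 - 75*exp(-2*t/3)/2.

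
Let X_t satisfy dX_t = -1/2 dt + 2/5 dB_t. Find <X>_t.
<X>_t = 4*t/25

For an Itô process dX_t = a(t) dt + b(t) dB_t, the quadratic variation is <X>_t = int_0^t b(s)^2 ds (the drift term does not contribute). Here b(s) = 2/5, so
  b(s)^2 = 4/25.
Integrating from 0 to t:
  <X>_t = int_0^t (4/25) ds = 4*t/25.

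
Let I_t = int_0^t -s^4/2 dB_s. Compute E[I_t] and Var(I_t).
E[I_t] = 0; Var(I_t) = t^9/36

The Itô integral of a deterministic integrand f(s) has mean 0 because each increment f(s) * (B_{s+ds} - B_s) has mean 0. By the Itô isometry:
  Var( int_0^t f(s) dB_s ) = E[ (int_0^t f(s) dB_s)^2 ] = int_0^t f(s)^2 ds.
Here f(s) = -s^4/2, so f(s)^2 = s^8/4. Integrate:
  int_0^t (s^8/4) ds = t^9/36.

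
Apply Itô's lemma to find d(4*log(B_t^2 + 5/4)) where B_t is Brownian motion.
d(4*log(B_t^2 + 5/4)) = (16*(5 - 4*B_t^2)/(4*B_t^2 + 5)^2) dt + (32*B_t/(4*B_t^2 + 5)) dB_t

Itô's formula for f(B_t) gives d f(B_t) = f'(B_t) dB_t + (1/2) f''(B_t) dt. Compute derivatives of f(x) = 4*log(x^2 + 5/4):
  f'(x)  = 32*x/(4*x^2 + 5)
  f''(x) = 32*(5 - 4*x^2)/(4*x^2 + 5)^2
Substitute x = B_t and multiply the f'' term by 1/2:
  drift     = (1/2) * (32*(5 - 4*x^2)/(4*x^2 + 5)^2) evaluated at B_t = 16*(5 - 4*B_t^2)/(4*B_t^2 + 5)^2
  diffusion = (32*x/(4*x^2 + 5)) evaluated at B_t = 32*B_t/(4*B_t^2 + 5)
Therefore d(4*log(B_t^2 + 5/4)) = (16*(5 - 4*B_t^2)/(4*B_t^2 + 5)^2) dt + (32*B_t/(4*B_t^2 + 5)) dB_t.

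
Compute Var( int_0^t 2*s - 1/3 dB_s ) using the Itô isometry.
Var = t*(12*t^2 - 6*t + 1)/9

The Itô integral of a deterministic integrand f(s) has mean 0 because each increment f(s) * (B_{s+ds} - B_s) has mean 0. By the Itô isometry:
  Var( int_0^t f(s) dB_s ) = E[ (int_0^t f(s) dB_s)^2 ] = int_0^t f(s)^2 ds.
Here f(s) = 2*s - 1/3, so f(s)^2 = (6*s - 1)^2/9. Integrate:
  int_0^t ((6*s - 1)^2/9) ds = t*(12*t^2 - 6*t + 1)/9.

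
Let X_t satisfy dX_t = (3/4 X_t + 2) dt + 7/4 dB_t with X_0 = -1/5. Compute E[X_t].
E[X_t] = 37*exp(3*t/4)/15 - 8/3

Taking expectations and using E[dB_t] = 0, the mean m(t) = E[X_t] satisfies the ODE m'(t) = a m(t) + b with m(0) = x_0. With a = 3/4, b = 2, x_0 = -1/5, the solution is
  m(t) = x_0 * exp(a t) + (b/a) * (exp(a t) - 1)
       = (-1/5) * exp((3/4) t) + (2/(3/4)) * (exp((3/4) t) - 1)
       = 37*exp(3*t/4)/15 - 8/3.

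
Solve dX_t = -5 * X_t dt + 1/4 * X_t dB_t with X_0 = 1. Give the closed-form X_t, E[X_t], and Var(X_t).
X_t = 1 * exp((-161/32) t + (1/4) B_t); E[X_t] = exp(-5*t); Var(X_t) = (exp(t/16) - 1)*exp(-10*t)

For GBM dX = mu X dt + sigma X dB with X_0 = x_0, apply Itô to Y = log X: dY = (mu - sigma^2/2) dt + sigma dB, so Y_t = log(x_0) + (mu - sigma^2/2) t + sigma B_t and hence X_t = x_0 * exp((mu - sigma^2/2) t + sigma B_t).
With mu = -5, sigma = 1/4, x_0 = 1, this gives:
  X_t = 1 * exp((-161/32) * t + (1/4) * B_t).
Since sigma*B_t ~ Normal(0, sigma^2 t), E[exp(sigma*B_t)] = exp(sigma^2 t / 2); so E[X_t] = x_0 * exp((mu - sigma^2/2) t) * exp(sigma^2 t / 2) = x_0 * exp(mu t) = exp(-5*t).
Var(X_t) = E[X_t^2] - (E[X_t])^2 = x_0^2 * exp(2 mu t) * (exp(sigma^2 t) - 1) = (exp(t/16) - 1)*exp(-10*t).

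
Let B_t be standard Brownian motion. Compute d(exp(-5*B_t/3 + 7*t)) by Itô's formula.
d(exp(-5*B_t/3 + 7*t)) = (151*exp(-5*B_t/3 + 7*t)/18) dt + (-5*exp(-5*B_t/3 + 7*t)/3) dB_t

Itô's formula for f(t, x): d f(t, B_t) = (f_t + (1/2) f_xx) dt + f_x dB_t. Compute partials of f(t, x) = exp(7*t - 5*x/3):
  f_t(t,x)  = 7*exp(7*t - 5*x/3)
  f_x(t,x)  = -5*exp(7*t - 5*x/3)/3
  f_xx(t,x) = 25*exp(7*t - 5*x/3)/9
Assemble drift = f_t + (1/2) f_xx = 151*exp(7*t - 5*x/3)/18 and diffusion = f_x = -5*exp(7*t - 5*x/3)/3. Substituting x = B_t:
  d(exp(-5*B_t/3 + 7*t)) = (151*exp(-5*B_t/3 + 7*t)/18) dt + (-5*exp(-5*B_t/3 + 7*t)/3) dB_t.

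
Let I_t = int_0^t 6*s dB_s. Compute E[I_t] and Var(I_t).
E[I_t] = 0; Var(I_t) = 12*t^3

The Itô integral of a deterministic integrand f(s) has mean 0 because each increment f(s) * (B_{s+ds} - B_s) has mean 0. By the Itô isometry:
  Var( int_0^t f(s) dB_s ) = E[ (int_0^t f(s) dB_s)^2 ] = int_0^t f(s)^2 ds.
Here f(s) = 6*s, so f(s)^2 = 36*s^2. Integrate:
  int_0^t (36*s^2) ds = 12*t^3.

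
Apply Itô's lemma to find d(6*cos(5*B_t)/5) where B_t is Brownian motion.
d(6*cos(5*B_t)/5) = (-15*cos(5*B_t)) dt + (-6*sin(5*B_t)) dB_t

Itô's formula for f(B_t) gives d f(B_t) = f'(B_t) dB_t + (1/2) f''(B_t) dt. Compute derivatives of f(x) = 6*cos(5*x)/5:
  f'(x)  = -6*sin(5*x)
  f''(x) = -30*cos(5*x)
Substitute x = B_t and multiply the f'' term by 1/2:
  drift     = (1/2) * (-30*cos(5*x)) evaluated at B_t = -15*cos(5*B_t)
  diffusion = (-6*sin(5*x)) evaluated at B_t = -6*sin(5*B_t)
Therefore d(6*cos(5*B_t)/5) = (-15*cos(5*B_t)) dt + (-6*sin(5*B_t)) dB_t.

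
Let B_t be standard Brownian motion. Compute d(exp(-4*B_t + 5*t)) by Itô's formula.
d(exp(-4*B_t + 5*t)) = (13*exp(-4*B_t + 5*t)) dt + (-4*exp(-4*B_t + 5*t)) dB_t

Itô's formula for f(t, x): d f(t, B_t) = (f_t + (1/2) f_xx) dt + f_x dB_t. Compute partials of f(t, x) = exp(5*t - 4*x):
  f_t(t,x)  = 5*exp(5*t - 4*x)
  f_x(t,x)  = -4*exp(5*t - 4*x)
  f_xx(t,x) = 16*exp(5*t - 4*x)
Assemble drift = f_t + (1/2) f_xx = 13*exp(5*t - 4*x) and diffusion = f_x = -4*exp(5*t - 4*x). Substituting x = B_t:
  d(exp(-4*B_t + 5*t)) = (13*exp(-4*B_t + 5*t)) dt + (-4*exp(-4*B_t + 5*t)) dB_t.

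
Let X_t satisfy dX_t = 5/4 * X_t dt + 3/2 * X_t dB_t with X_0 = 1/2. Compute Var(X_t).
Var(X_t) = (exp(9*t/4) - 1)*exp(5*t/2)/4

For GBM dX = mu X dt + sigma X dB with X_0 = x_0, apply Itô to Y = log X: dY = (mu - sigma^2/2) dt + sigma dB, so Y_t = log(x_0) + (mu - sigma^2/2) t + sigma B_t and hence X_t = x_0 * exp((mu - sigma^2/2) t + sigma B_t).
With mu = 5/4, sigma = 3/2, x_0 = 1/2, this gives:
  X_t = 1/2 * exp((1/8) * t + (3/2) * B_t).
Since sigma*B_t ~ Normal(0, sigma^2 t), E[exp(sigma*B_t)] = exp(sigma^2 t / 2); so E[X_t] = x_0 * exp((mu - sigma^2/2) t) * exp(sigma^2 t / 2) = x_0 * exp(mu t) = exp(5*t/4)/2.
Var(X_t) = E[X_t^2] - (E[X_t])^2 = x_0^2 * exp(2 mu t) * (exp(sigma^2 t) - 1) = (exp(9*t/4) - 1)*exp(5*t/2)/4.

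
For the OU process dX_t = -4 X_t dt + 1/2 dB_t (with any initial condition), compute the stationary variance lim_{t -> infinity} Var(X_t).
lim Var(X_t) = 1/32

The OU SDE dX = -theta X dt + sigma dB admits the integrating factor exp(theta t): d(exp(theta t) X_t) = sigma exp(theta t) dB_t. Integrating from 0 to t gives X_t = x_0 * exp(-theta t) + sigma * int_0^t exp(-theta (t-s)) dB_s for any initial x_0. The Itô integral has variance (by the Itô isometry) sigma^2 * int_0^t exp(-2 theta (t - s)) ds = sigma^2 * (1 - exp(-2 theta t)) / (2 theta), independent of x_0.
With theta = 4, sigma = 1/2:
  Var(X_t) = (1/2)^2 * (1 - exp(-2*4 t)) / (2 * 4) = 1/32 - exp(-8*t)/32.
As t -> infinity, exp(-2*4 t) -> 0, so the stationary variance is sigma^2 / (2 theta) = 1/32.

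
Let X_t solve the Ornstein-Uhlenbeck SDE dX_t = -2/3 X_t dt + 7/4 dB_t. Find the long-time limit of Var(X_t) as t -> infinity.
lim Var(X_t) = 147/64

The OU SDE dX = -theta X dt + sigma dB admits the integrating factor exp(theta t): d(exp(theta t) X_t) = sigma exp(theta t) dB_t. Integrating from 0 to t gives X_t = x_0 * exp(-theta t) + sigma * int_0^t exp(-theta (t-s)) dB_s for any initial x_0. The Itô integral has variance (by the Itô isometry) sigma^2 * int_0^t exp(-2 theta (t - s)) ds = sigma^2 * (1 - exp(-2 theta t)) / (2 theta), independent of x_0.
With theta = 2/3, sigma = 7/4:
  Var(X_t) = (7/4)^2 * (1 - exp(-2*2/3 t)) / (2 * 2/3) = 147/64 - 147*exp(-4*t/3)/64.
As t -> infinity, exp(-2*2/3 t) -> 0, so the stationary variance is sigma^2 / (2 theta) = 147/64.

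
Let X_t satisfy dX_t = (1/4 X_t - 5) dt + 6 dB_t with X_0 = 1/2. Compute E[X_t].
E[X_t] = 20 - 39*exp(t/4)/2

Taking expectations and using E[dB_t] = 0, the mean m(t) = E[X_t] satisfies the ODE m'(t) = a m(t) + b with m(0) = x_0. With a = 1/4, b = -5, x_0 = 1/2, the solution is
  m(t) = x_0 * exp(a t) + (b/a) * (exp(a t) - 1)
       = (1/2) * exp((1/4) t) + ((-5)/(1/4)) * (exp((1/4) t) - 1)
       = 20 - 39*exp(t/4)/2.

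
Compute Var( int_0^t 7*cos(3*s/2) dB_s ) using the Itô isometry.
Var = 49*t/2 + 49*sin(3*t)/6

The Itô integral of a deterministic integrand f(s) has mean 0 because each increment f(s) * (B_{s+ds} - B_s) has mean 0. By the Itô isometry:
  Var( int_0^t f(s) dB_s ) = E[ (int_0^t f(s) dB_s)^2 ] = int_0^t f(s)^2 ds.
Here f(s) = 7*cos(3*s/2), so f(s)^2 = 49*cos(3*s/2)^2. Integrate:
  int_0^t (49*cos(3*s/2)^2) ds = 49*t/2 + 49*sin(3*t)/6.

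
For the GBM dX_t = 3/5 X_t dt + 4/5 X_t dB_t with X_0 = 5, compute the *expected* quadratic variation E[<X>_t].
E[<X>_t] = 200*exp(46*t/25)/23 - 200/23

<X>_t = int_0^t ((4/5) * X_s)^2 ds. Taking expectation inside the integral: E[<X>_t] = (4/5)^2 * int_0^t E[X_s^2] ds. For GBM, E[X_s^2] = x_0^2 * exp((2 mu + sigma^2) s). Integrating:
  E[<X>_t] = (4/5)^2 * 5^2 * (exp((2*(3/5) + (4/5)^2) t) - 1) / (2*(3/5) + (4/5)^2)
           = (4/5)^2 * 5^2 * (exp((46/25) t) - 1) / (46/25) = 200*exp(46*t/25)/23 - 200/23.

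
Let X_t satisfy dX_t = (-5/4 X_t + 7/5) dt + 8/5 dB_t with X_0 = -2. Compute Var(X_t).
Var(X_t) = 128/125 - 128*exp(-5*t/2)/125

The variance V(t) = Var(X_t) satisfies V'(t) = 2 a V(t) + c^2 with V(0) = 0 (drift coefficient is linear in X, diffusion is constant). With a = -5/4, c = 8/5, the solution is
  V(t) = (c^2 / (2 a)) * (exp(2 a t) - 1)
       = ((8/5)^2 / (2*(-5/4))) * (exp((-5/2) t) - 1)
       = 128/125 - 128*exp(-5*t/2)/125.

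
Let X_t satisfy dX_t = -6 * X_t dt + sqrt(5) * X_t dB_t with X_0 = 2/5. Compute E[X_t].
E[X_t] = 2*exp(-6*t)/5

For GBM dX = mu X dt + sigma X dB with X_0 = x_0, apply Itô to Y = log X: dY = (mu - sigma^2/2) dt + sigma dB, so Y_t = log(x_0) + (mu - sigma^2/2) t + sigma B_t and hence X_t = x_0 * exp((mu - sigma^2/2) t + sigma B_t).
With mu = -6, sigma = sqrt(5), x_0 = 2/5, this gives:
  X_t = 2/5 * exp((-17/2) * t + (sqrt(5)) * B_t).
Since sigma*B_t ~ Normal(0, sigma^2 t), E[exp(sigma*B_t)] = exp(sigma^2 t / 2); so E[X_t] = x_0 * exp((mu - sigma^2/2) t) * exp(sigma^2 t / 2) = x_0 * exp(mu t) = 2*exp(-6*t)/5.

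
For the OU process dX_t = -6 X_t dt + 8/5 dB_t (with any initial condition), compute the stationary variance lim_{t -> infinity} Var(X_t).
lim Var(X_t) = 16/75

The OU SDE dX = -theta X dt + sigma dB admits the integrating factor exp(theta t): d(exp(theta t) X_t) = sigma exp(theta t) dB_t. Integrating from 0 to t gives X_t = x_0 * exp(-theta t) + sigma * int_0^t exp(-theta (t-s)) dB_s for any initial x_0. The Itô integral has variance (by the Itô isometry) sigma^2 * int_0^t exp(-2 theta (t - s)) ds = sigma^2 * (1 - exp(-2 theta t)) / (2 theta), independent of x_0.
With theta = 6, sigma = 8/5:
  Var(X_t) = (8/5)^2 * (1 - exp(-2*6 t)) / (2 * 6) = 16/75 - 16*exp(-12*t)/75.
As t -> infinity, exp(-2*6 t) -> 0, so the stationary variance is sigma^2 / (2 theta) = 16/75.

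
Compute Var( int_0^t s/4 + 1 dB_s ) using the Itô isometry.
Var = t*(t^2 + 12*t + 48)/48

The Itô integral of a deterministic integrand f(s) has mean 0 because each increment f(s) * (B_{s+ds} - B_s) has mean 0. By the Itô isometry:
  Var( int_0^t f(s) dB_s ) = E[ (int_0^t f(s) dB_s)^2 ] = int_0^t f(s)^2 ds.
Here f(s) = s/4 + 1, so f(s)^2 = (s + 4)^2/16. Integrate:
  int_0^t ((s + 4)^2/16) ds = t*(t^2 + 12*t + 48)/48.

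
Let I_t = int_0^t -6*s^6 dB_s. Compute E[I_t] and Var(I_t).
E[I_t] = 0; Var(I_t) = 36*t^13/13

The Itô integral of a deterministic integrand f(s) has mean 0 because each increment f(s) * (B_{s+ds} - B_s) has mean 0. By the Itô isometry:
  Var( int_0^t f(s) dB_s ) = E[ (int_0^t f(s) dB_s)^2 ] = int_0^t f(s)^2 ds.
Here f(s) = -6*s^6, so f(s)^2 = 36*s^12. Integrate:
  int_0^t (36*s^12) ds = 36*t^13/13.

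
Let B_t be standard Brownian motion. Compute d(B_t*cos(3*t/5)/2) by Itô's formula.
d(B_t*cos(3*t/5)/2) = (-3*B_t*sin(3*t/5)/10) dt + (cos(3*t/5)/2) dB_t

Itô's formula for f(t, x): d f(t, B_t) = (f_t + (1/2) f_xx) dt + f_x dB_t. Compute partials of f(t, x) = x*cos(3*t/5)/2:
  f_t(t,x)  = -3*x*sin(3*t/5)/10
  f_x(t,x)  = cos(3*t/5)/2
  f_xx(t,x) = 0
Assemble drift = f_t + (1/2) f_xx = -3*x*sin(3*t/5)/10 and diffusion = f_x = cos(3*t/5)/2. Substituting x = B_t:
  d(B_t*cos(3*t/5)/2) = (-3*B_t*sin(3*t/5)/10) dt + (cos(3*t/5)/2) dB_t.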